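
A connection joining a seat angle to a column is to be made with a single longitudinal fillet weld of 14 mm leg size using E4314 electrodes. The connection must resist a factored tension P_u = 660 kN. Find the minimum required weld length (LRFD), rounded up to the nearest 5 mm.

L = 345 mm

E43XX → F_EXX = 430 MPa.
Throat t_e = 0.707 × 14 = 9.898 mm.
φr_n = 0.75 × 0.6 × 430 × 9.898 × 10⁻³ = 1.915 kN/mm.
L_req = P_u / φr_n = 660 / 1.915 = 344.6 mm total.
Round up → use L = 345 mm.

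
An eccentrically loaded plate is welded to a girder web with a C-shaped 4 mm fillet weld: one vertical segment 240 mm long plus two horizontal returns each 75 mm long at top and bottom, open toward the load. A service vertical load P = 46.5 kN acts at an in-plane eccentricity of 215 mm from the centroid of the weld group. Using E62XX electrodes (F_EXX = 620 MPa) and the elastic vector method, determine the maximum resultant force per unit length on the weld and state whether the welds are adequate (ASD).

f_max ≈ 449 N/mm; adequate

Total weld length L_w = 390 mm. Treat welds as unit-width lines.
Centroid: x̄ = 2×75×37.5 / 390 = 14.42 mm from the vertical weld.
Polar moment about centroid: J = I_x + I_y = [240³/12 + 2×75×120²] + [240×14.42² + 2(75³/12 + 75×23.08²)] = 3512000 mm³.
Direct shear f_v = P/L_w = 46.5×10³ / 390 = 119.2 N/mm (vertical).
Torsion M = P·e = 46.5×10³ × 215 = 9997500 N·mm.
Critical point at (x, y) = (60.58, 120) from centroid. f_tx = M·y/J = 341.6 N/mm; f_ty = M·x/J = 172.4 N/mm.
Resultant f_max = √[f_tx² + (f_v + f_ty)²] = √[341.6² + (119.2 + 172.4)²] = 449.2 N/mm.
Capacity per unit length: r_n/Ω = (1/2.0) × 0.6 × 620 × (0.707 × 4) = 526 N/mm.
449.2 ≤ 526 → adequate.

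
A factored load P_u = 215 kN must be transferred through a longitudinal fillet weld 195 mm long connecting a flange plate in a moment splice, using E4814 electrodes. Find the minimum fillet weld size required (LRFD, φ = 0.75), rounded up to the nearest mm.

E48XX → F_EXX = 480 MPa.
Total weld length L = 195 mm.
Required throat t_e = P_u / (φ × 0.6 F_EXX × L) = 215 / (0.75 × 0.6 × 480 × 195 × 10⁻³) = 5.104 mm.
Required leg w = t_e / 0.707 = 7.22 mm → use 8 mm.

w = 8 mm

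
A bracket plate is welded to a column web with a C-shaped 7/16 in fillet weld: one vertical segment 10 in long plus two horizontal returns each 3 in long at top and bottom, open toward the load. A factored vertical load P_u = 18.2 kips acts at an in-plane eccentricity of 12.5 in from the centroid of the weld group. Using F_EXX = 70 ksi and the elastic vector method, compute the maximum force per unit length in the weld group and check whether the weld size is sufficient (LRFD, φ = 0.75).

f_max ≈ 5.73 kip/in; adequate

Total weld length L_w = 16 in. Treat welds as unit-width lines.
Centroid: x̄ = 2×3×1.5 / 16 = 0.5625 in from the vertical weld.
Polar moment about centroid: J = I_x + I_y = [10³/12 + 2×3×5²] + [10×0.5625² + 2(3³/12 + 3×0.9375²)] = 246.3 in³.
Direct shear f_v = P/L_w = 18.2 / 16 = 1.137 kip/in (vertical).
Torsion M = P·e = 18.2 × 12.5 = 227.5 kip·in.
Critical point at (x, y) = (2.438, 5) from centroid. f_tx = M·y/J = 4.619 kip/in; f_ty = M·x/J = 2.252 kip/in.
Resultant f_max = √[f_tx² + (f_v + f_ty)²] = √[4.619² + (1.137 + 2.252)²] = 5.729 kip/in.
Capacity per unit length: φr_n = 0.75 × 0.6 × 70 × (0.707 × 0.4375) = 9.743 kip/in.
5.729 ≤ 9.743 → adequate.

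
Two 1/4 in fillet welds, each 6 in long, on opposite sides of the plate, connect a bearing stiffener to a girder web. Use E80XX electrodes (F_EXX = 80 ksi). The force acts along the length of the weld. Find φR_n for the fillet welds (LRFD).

φR_n ≈ 76.4 kips

Effective throat t_e = 0.707 × 0.25 = 0.1767 in.
Total length L = 12 in; A_we = 0.1767 × 12 = 2.121 in².
F_nw = 0.6 F_EXX = 0.6 × 80 = 48 ksi.
φR_n = 0.75 × 48 × 2.121 = 76.36 kips.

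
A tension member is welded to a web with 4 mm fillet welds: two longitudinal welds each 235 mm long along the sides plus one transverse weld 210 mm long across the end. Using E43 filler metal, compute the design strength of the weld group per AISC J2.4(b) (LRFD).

E43XX → F_EXX = 430 MPa.
t_e = 0.707 × 4 = 2.828 mm.
R_nwl = 0.6 × 430 × 2.828 × 470 × 10⁻³ = 342.9 kN (longitudinal, 2 welds).
R_nwt = 0.6 × 430 × 2.828 × 210 × 10⁻³ = 153.2 kN (transverse, base value).
(i) R_nwl + R_nwt = 496.1 kN; (ii) 0.85 R_nwl + 1.5 R_nwt = 521.3 kN.
R_n = max = 521.3 kN [governs: (ii)]; φR_n = 391 kN.

φR_n ≈ 391 kN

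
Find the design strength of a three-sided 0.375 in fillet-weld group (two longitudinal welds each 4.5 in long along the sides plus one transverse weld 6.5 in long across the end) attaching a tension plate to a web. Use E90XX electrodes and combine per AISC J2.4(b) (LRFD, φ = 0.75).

φR_n ≈ 187 kips

E90XX → F_EXX = 90 ksi.
t_e = 0.707 × 0.375 = 0.2651 in.
R_nwl = 0.6 × 90 × 0.2651 × 9 = 128.9 kips (longitudinal, 2 welds).
R_nwt = 0.6 × 90 × 0.2651 × 6.5 = 93.06 kips (transverse, base value).
(i) R_nwl + R_nwt = 221.9 kips; (ii) 0.85 R_nwl + 1.5 R_nwt = 249.1 kips.
R_n = max = 249.1 kips [governs: (ii)]; φR_n = 186.8 kips.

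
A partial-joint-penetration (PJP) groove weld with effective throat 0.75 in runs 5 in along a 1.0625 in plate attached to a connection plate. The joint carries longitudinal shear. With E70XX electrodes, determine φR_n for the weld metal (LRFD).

E70XX → F_EXX = 70 ksi.
Effective throat (given) t_e = 0.75 in.
A_we = 0.75 × 5 = 3.75 in².
F_nw = 0.6 F_EXX = 42 ksi.
φR_n = 0.75 × 42 × 3.75 = 118.1 kip.

φR_n ≈ 118 kip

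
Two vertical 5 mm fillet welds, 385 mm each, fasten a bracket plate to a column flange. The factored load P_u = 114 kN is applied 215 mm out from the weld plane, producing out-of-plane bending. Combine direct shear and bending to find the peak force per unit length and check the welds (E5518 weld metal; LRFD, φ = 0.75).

f_max ≈ 518 N/mm; adequate

E55XX → F_EXX = 550 MPa.
L_w = 2 × 385 = 770 mm; section modulus (unit throat) S = 2 × L²/6 = 49410 mm².
Direct shear f_v = P/L_w = 114×10³/770 = 148.1 N/mm.
Moment M = P × e = 114×10³ × 215 = 24510000 N·mm; bending f_b = M/S = 496.1 N/mm.
f_max = √(f_v² + f_b²) = √(148.1² + 496.1²) = 517.7 N/mm.
φr_n = 0.75 × 0.6 × 550 × (0.707 × 5) = 874.9 N/mm → adequate.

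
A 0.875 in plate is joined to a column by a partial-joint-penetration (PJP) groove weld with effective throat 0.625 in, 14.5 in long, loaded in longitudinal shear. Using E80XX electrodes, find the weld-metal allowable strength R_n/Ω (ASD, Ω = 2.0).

R_n/Ω ≈ 218 kip

E80XX → F_EXX = 80 ksi.
Effective throat (given) t_e = 0.625 in.
A_we = 0.625 × 14.5 = 9.062 in².
F_nw = 0.6 F_EXX = 48 ksi.
R_n/Ω = (48 × 9.062) / 2.0 = 217.5 kip.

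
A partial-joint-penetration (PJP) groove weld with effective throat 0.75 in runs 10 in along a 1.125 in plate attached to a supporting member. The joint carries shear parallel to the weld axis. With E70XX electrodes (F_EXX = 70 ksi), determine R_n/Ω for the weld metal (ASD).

R_n/Ω ≈ 158 kips

Effective throat (given) t_e = 0.75 in.
A_we = 0.75 × 10 = 7.5 in².
F_nw = 0.6 F_EXX = 42 ksi.
R_n/Ω = (42 × 7.5) / 2.0 = 157.5 kips.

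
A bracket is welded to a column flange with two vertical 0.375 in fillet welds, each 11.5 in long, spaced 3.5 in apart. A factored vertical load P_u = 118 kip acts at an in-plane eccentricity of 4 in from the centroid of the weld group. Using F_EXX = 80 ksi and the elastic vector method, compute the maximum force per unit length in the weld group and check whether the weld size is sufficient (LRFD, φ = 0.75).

f_max ≈ 11.4 kip/in; NOT adequate

Total weld length L_w = 23 in. Treat welds as unit-width lines.
Polar moment about centroid: J = 2[d³/12 + d(b/2)²] = 2[11.5³/12 + 11.5×1.75²] = 323.9 in³.
Direct shear f_v = P/L_w = 118 / 23 = 5.13 kip/in (vertical).
Torsion M = P·e = 118 × 4 = 472 kip·in.
Critical point at (x, y) = (1.75, 5.75) from centroid. f_tx = M·y/J = 8.379 kip/in; f_ty = M·x/J = 2.55 kip/in.
Resultant f_max = √[f_tx² + (f_v + f_ty)²] = √[8.379² + (5.13 + 2.55)²] = 11.37 kip/in.
Capacity per unit length: φr_n = 0.75 × 0.6 × 80 × (0.707 × 0.375) = 9.544 kip/in.
11.37 > 9.544 → NOT adequate.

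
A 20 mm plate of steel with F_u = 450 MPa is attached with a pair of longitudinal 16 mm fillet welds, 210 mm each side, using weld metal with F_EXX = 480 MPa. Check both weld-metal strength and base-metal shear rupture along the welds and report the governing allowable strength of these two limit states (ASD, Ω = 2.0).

t_e = 0.707 × 16 = 11.31 mm; L = 420 mm.
Weld metal: R_n/Ω = (1/2.0) × 0.6 × 480 × 11.31 × 420 × 10⁻³ = 684.1 kN.
Base metal (shear rupture): R_n/Ω = (1/2.0) × 0.6 × 450 × 20 × 420 × 10⁻³ = 1134 kN.
Governing: weld metal.

R_n/Ω ≈ 684 kN (weld metal governs)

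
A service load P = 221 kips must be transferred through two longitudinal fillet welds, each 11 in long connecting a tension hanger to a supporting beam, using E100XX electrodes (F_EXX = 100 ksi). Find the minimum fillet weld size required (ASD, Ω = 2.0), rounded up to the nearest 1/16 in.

Total weld length L = 22 in.
Required throat t_e = P × Ω / (0.6 F_EXX × L) = 221 × 2.0 / (0.6 × 100 × 22) = 0.3348 in.
Required leg w = t_e / 0.707 = 0.4736 in → use 1/2 in.

w = 1/2 in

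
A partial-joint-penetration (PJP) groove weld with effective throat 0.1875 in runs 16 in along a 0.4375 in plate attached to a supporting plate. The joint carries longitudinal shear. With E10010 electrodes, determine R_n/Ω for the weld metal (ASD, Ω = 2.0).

R_n/Ω ≈ 90 kips

E100XX → F_EXX = 100 ksi.
Effective throat (given) t_e = 0.1875 in.
A_we = 0.1875 × 16 = 3 in².
F_nw = 0.6 F_EXX = 60 ksi.
R_n/Ω = (60 × 3) / 2.0 = 90 kips.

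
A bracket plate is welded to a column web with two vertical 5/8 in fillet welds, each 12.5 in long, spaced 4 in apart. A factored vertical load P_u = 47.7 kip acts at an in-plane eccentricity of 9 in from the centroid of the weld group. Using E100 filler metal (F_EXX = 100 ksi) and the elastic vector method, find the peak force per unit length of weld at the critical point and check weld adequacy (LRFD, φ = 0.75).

Total weld length L_w = 25 in. Treat welds as unit-width lines.
Polar moment about centroid: J = 2[d³/12 + d(b/2)²] = 2[12.5³/12 + 12.5×2²] = 425.5 in³.
Direct shear f_v = P/L_w = 47.7 / 25 = 1.908 kip/in (vertical).
Torsion M = P·e = 47.7 × 9 = 429.3 kip·in.
Critical point at (x, y) = (2, 6.25) from centroid. f_tx = M·y/J = 6.306 kip/in; f_ty = M·x/J = 2.018 kip/in.
Resultant f_max = √[f_tx² + (f_v + f_ty)²] = √[6.306² + (1.908 + 2.018)²] = 7.428 kip/in.
Capacity per unit length: φr_n = 0.75 × 0.6 × 100 × (0.707 × 0.625) = 19.88 kip/in.
7.428 ≤ 19.88 → adequate.

f_max ≈ 7.43 kip/in; adequate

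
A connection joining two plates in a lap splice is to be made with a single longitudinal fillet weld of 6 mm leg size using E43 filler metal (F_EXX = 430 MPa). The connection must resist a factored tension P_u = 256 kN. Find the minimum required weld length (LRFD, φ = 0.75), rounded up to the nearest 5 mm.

Throat t_e = 0.707 × 6 = 4.242 mm.
φr_n = 0.75 × 0.6 × 430 × 4.242 × 10⁻³ = 0.8208 kN/mm.
L_req = P_u / φr_n = 256 / 0.8208 = 311.9 mm total.
Round up → use L = 315 mm.

L = 315 mm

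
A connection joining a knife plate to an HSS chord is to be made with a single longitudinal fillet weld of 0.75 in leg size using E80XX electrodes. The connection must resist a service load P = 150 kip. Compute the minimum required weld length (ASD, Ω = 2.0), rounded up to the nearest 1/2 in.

L = 12 in

E80XX → F_EXX = 80 ksi.
Throat t_e = 0.707 × 0.75 = 0.5302 in.
r_n/Ω = (0.6 × 80 × 0.5302) / 2.0 = 12.73 kip/in.
L_req = P / (r_n/Ω) = 150 / 12.73 = 11.79 in total.
Round up → use L = 12 in.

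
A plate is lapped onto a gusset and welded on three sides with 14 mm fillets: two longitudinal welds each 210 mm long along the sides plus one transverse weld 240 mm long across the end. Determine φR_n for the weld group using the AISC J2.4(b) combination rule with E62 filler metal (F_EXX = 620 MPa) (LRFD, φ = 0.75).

φR_n ≈ 1980 kN

t_e = 0.707 × 14 = 9.898 mm.
R_nwl = 0.6 × 620 × 9.898 × 420 × 10⁻³ = 1546 kN (longitudinal, 2 welds).
R_nwt = 0.6 × 620 × 9.898 × 240 × 10⁻³ = 883.7 kN (transverse, base value).
(i) R_nwl + R_nwt = 2430 kN; (ii) 0.85 R_nwl + 1.5 R_nwt = 2640 kN.
R_n = max = 2640 kN [governs: (ii)]; φR_n = 1980 kN.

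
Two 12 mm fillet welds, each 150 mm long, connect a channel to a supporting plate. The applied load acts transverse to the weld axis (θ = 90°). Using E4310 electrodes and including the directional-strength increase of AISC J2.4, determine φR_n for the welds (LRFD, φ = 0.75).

E43XX → F_EXX = 430 MPa.
t_e = 0.707 × 12 = 8.484 mm; A_we = 8.484 × 300 = 2545 mm².
Directional factor: 1.0 + 0.5 sin^1.5(90°) = 1.5.
F_nw = 0.6 × 430 × 1.5 = 387 MPa.
φR_n = 0.75 × 387 × 2545 × 10⁻³ = 738.7 kN.

φR_n ≈ 739 kN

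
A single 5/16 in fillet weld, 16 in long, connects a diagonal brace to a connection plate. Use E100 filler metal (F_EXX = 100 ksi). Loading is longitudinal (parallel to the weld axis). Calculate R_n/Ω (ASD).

R_n/Ω ≈ 106 kip

Effective throat t_e = 0.707 × 0.3125 = 0.2209 in.
Total length L = 16 in; A_we = 0.2209 × 16 = 3.535 in².
F_nw = 0.6 F_EXX = 0.6 × 100 = 60 ksi.
R_n = 60 × 3.535 = 212.1 kip; R_n/Ω = 212.1/2.0 = 106 kip.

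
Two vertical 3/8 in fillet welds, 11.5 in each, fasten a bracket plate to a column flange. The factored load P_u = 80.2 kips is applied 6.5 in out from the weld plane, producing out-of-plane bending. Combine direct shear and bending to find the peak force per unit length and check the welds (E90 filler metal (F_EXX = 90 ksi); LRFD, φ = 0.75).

L_w = 2 × 11.5 = 23 in; section modulus (unit throat) S = 2 × L²/6 = 44.08 in².
Direct shear f_v = P/L_w = 80.2/23 = 3.487 kip/in.
Moment M = P × e = 80.2 × 6.5 = 521.3 kip·in; bending f_b = M/S = 11.83 kip/in.
f_max = √(f_v² + f_b²) = √(3.487² + 11.83²) = 12.33 kip/in.
φr_n = 0.75 × 0.6 × 90 × (0.707 × 0.375) = 10.74 kip/in → NOT adequate.

f_max ≈ 12.3 kip/in; NOT adequate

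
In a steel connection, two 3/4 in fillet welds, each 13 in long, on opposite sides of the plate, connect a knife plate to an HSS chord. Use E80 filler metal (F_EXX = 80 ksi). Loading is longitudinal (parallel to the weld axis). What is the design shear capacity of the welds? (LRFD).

φR_n ≈ 496 kip

Effective throat t_e = 0.707 × 0.75 = 0.5302 in.
Total length L = 26 in; A_we = 0.5302 × 26 = 13.79 in².
F_nw = 0.6 F_EXX = 0.6 × 80 = 48 ksi.
φR_n = 0.75 × 48 × 13.79 = 496.3 kip.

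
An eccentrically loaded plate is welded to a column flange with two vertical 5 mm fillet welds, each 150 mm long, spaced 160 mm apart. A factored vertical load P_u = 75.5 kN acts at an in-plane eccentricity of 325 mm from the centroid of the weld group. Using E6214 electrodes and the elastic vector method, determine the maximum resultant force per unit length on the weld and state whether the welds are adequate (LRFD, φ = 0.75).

f_max ≈ 1280 N/mm; NOT adequate

E62XX → F_EXX = 620 MPa.
Total weld length L_w = 300 mm. Treat welds as unit-width lines.
Polar moment about centroid: J = 2[d³/12 + d(b/2)²] = 2[150³/12 + 150×80²] = 2482000 mm³.
Direct shear f_v = P/L_w = 75.5×10³ / 300 = 251.7 N/mm (vertical).
Torsion M = P·e = 75.5×10³ × 325 = 24538000 N·mm.
Critical point at (x, y) = (80, 75) from centroid. f_tx = M·y/J = 741.3 N/mm; f_ty = M·x/J = 790.7 N/mm.
Resultant f_max = √[f_tx² + (f_v + f_ty)²] = √[741.3² + (251.7 + 790.7)²] = 1279 N/mm.
Capacity per unit length: φr_n = 0.75 × 0.6 × 620 × (0.707 × 5) = 986.3 N/mm.
1279 > 986.3 → NOT adequate.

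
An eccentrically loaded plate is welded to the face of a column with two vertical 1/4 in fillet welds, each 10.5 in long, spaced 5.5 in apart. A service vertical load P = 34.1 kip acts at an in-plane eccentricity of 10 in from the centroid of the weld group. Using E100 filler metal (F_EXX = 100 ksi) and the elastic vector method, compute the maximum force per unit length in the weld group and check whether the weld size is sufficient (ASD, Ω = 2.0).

f_max ≈ 6.66 kip/in; NOT adequate

Total weld length L_w = 21 in. Treat welds as unit-width lines.
Polar moment about centroid: J = 2[d³/12 + d(b/2)²] = 2[10.5³/12 + 10.5×2.75²] = 351.8 in³.
Direct shear f_v = P/L_w = 34.1 / 21 = 1.624 kip/in (vertical).
Torsion M = P·e = 34.1 × 10 = 341 kip·in.
Critical point at (x, y) = (2.75, 5.25) from centroid. f_tx = M·y/J = 5.09 kip/in; f_ty = M·x/J = 2.666 kip/in.
Resultant f_max = √[f_tx² + (f_v + f_ty)²] = √[5.09² + (1.624 + 2.666)²] = 6.656 kip/in.
Capacity per unit length: r_n/Ω = (1/2.0) × 0.6 × 100 × (0.707 × 0.25) = 5.302 kip/in.
6.656 > 5.302 → NOT adequate.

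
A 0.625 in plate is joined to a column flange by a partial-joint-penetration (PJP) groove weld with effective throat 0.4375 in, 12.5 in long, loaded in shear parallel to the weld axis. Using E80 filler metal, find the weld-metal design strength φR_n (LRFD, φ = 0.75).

E80XX → F_EXX = 80 ksi.
Effective throat (given) t_e = 0.4375 in.
A_we = 0.4375 × 12.5 = 5.469 in².
F_nw = 0.6 F_EXX = 48 ksi.
φR_n = 0.75 × 48 × 5.469 = 196.9 kips.

φR_n ≈ 197 kips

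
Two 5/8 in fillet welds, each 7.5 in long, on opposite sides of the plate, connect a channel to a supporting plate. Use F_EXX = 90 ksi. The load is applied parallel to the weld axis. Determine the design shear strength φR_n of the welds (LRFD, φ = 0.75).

Effective throat t_e = 0.707 × 0.625 = 0.4419 in.
Total length L = 15 in; A_we = 0.4419 × 15 = 6.628 in².
F_nw = 0.6 F_EXX = 0.6 × 90 = 54 ksi.
φR_n = 0.75 × 54 × 6.628 = 268.4 kips.

φR_n ≈ 268 kips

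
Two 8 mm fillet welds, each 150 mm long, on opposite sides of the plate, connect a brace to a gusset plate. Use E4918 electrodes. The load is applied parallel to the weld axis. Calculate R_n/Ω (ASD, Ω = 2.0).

E49XX → F_EXX = 490 MPa.
Effective throat t_e = 0.707 × 8 = 5.656 mm.
Total length L = 300 mm; A_we = 5.656 × 300 = 1697 mm².
F_nw = 0.6 F_EXX = 0.6 × 490 = 294 MPa.
R_n = 294 × 1697 × 10⁻³ = 498.9 kN; R_n/Ω = 498.9/2.0 = 249.4 kN.

R_n/Ω ≈ 249 kN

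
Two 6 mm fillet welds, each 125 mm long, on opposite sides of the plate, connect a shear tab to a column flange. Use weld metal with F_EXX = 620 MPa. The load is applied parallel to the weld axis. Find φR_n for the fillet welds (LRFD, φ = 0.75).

φR_n ≈ 296 kN

Effective throat t_e = 0.707 × 6 = 4.242 mm.
Total length L = 250 mm; A_we = 4.242 × 250 = 1060 mm².
F_nw = 0.6 F_EXX = 0.6 × 620 = 372 MPa.
φR_n = 0.75 × 372 × 1060 × 10⁻³ = 295.9 kN.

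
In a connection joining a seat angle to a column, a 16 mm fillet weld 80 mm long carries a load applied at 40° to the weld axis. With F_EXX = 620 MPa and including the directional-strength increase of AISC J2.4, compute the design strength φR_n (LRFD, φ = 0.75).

t_e = 0.707 × 16 = 11.31 mm; A_we = 11.31 × 80 = 905 mm².
Directional factor: 1.0 + 0.5 sin^1.5(40°) = 1.258.
F_nw = 0.6 × 620 × 1.258 = 467.9 MPa.
φR_n = 0.75 × 467.9 × 905 × 10⁻³ = 317.5 kN.

φR_n ≈ 318 kN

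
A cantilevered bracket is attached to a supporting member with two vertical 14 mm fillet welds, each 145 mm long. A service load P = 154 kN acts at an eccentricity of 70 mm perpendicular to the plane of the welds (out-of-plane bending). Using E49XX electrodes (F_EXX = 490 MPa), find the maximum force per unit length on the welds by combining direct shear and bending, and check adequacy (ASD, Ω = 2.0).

L_w = 2 × 145 = 290 mm; section modulus (unit throat) S = 2 × L²/6 = 7008 mm².
Direct shear f_v = P/L_w = 154×10³/290 = 531 N/mm.
Moment M = P × e = 154×10³ × 70 = 10780000 N·mm; bending f_b = M/S = 1538 N/mm.
f_max = √(f_v² + f_b²) = √(531² + 1538²) = 1627 N/mm.
r_n/Ω = (1/2.0) × 0.6 × 490 × (0.707 × 14) = 1455 N/mm → NOT adequate.

f_max ≈ 1630 N/mm; NOT adequate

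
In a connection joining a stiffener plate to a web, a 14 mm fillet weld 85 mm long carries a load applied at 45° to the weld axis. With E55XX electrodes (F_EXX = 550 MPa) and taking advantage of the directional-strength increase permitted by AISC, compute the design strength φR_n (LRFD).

t_e = 0.707 × 14 = 9.898 mm; A_we = 9.898 × 85 = 841.3 mm².
Directional factor: 1.0 + 0.5 sin^1.5(45°) = 1.297.
F_nw = 0.6 × 550 × 1.297 = 428.1 MPa.
φR_n = 0.75 × 428.1 × 841.3 × 10⁻³ = 270.1 kN.

φR_n ≈ 270 kN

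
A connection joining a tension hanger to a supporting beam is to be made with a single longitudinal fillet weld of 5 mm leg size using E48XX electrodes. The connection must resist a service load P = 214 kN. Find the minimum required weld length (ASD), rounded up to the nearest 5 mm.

E48XX → F_EXX = 480 MPa.
Throat t_e = 0.707 × 5 = 3.535 mm.
r_n/Ω = (0.6 × 480 × 3.535) / 2.0 = 509 N/mm = 0.509 kN/mm.
L_req = P / (r_n/Ω) = 214 / 0.509 = 420.4 mm total.
Round up → use L = 425 mm.

L = 425 mm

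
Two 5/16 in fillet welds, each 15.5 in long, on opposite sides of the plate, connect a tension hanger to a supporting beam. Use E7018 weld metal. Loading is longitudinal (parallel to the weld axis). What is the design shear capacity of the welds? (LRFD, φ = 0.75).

E70XX → F_EXX = 70 ksi.
Effective throat t_e = 0.707 × 0.3125 = 0.2209 in.
Total length L = 31 in; A_we = 0.2209 × 31 = 6.849 in².
F_nw = 0.6 F_EXX = 0.6 × 70 = 42 ksi.
φR_n = 0.75 × 42 × 6.849 = 215.7 kips.

φR_n ≈ 216 kips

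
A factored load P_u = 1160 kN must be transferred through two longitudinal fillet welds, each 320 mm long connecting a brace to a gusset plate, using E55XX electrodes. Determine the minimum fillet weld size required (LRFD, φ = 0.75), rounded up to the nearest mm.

w = 11 mm

E55XX → F_EXX = 550 MPa.
Total weld length L = 640 mm.
Required throat t_e = P_u / (φ × 0.6 F_EXX × L) = 1160 / (0.75 × 0.6 × 550 × 640 × 10⁻³) = 7.323 mm.
Required leg w = t_e / 0.707 = 10.36 mm → use 11 mm.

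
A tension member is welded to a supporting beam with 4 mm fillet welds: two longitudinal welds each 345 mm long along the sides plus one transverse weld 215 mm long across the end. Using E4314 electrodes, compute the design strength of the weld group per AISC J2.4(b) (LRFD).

φR_n ≈ 497 kN

E43XX → F_EXX = 430 MPa.
t_e = 0.707 × 4 = 2.828 mm.
R_nwl = 0.6 × 430 × 2.828 × 690 × 10⁻³ = 503.4 kN (longitudinal, 2 welds).
R_nwt = 0.6 × 430 × 2.828 × 215 × 10⁻³ = 156.9 kN (transverse, base value).
(i) R_nwl + R_nwt = 660.3 kN; (ii) 0.85 R_nwl + 1.5 R_nwt = 663.2 kN.
R_n = max = 663.2 kN [governs: (ii)]; φR_n = 497.4 kN.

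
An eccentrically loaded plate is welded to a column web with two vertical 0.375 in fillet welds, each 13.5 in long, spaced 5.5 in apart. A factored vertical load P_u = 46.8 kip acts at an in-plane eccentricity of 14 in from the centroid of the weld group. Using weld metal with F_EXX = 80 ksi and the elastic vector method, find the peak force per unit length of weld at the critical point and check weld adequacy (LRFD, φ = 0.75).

f_max ≈ 8.58 kip/in; adequate

Total weld length L_w = 27 in. Treat welds as unit-width lines.
Polar moment about centroid: J = 2[d³/12 + d(b/2)²] = 2[13.5³/12 + 13.5×2.75²] = 614.2 in³.
Direct shear f_v = P/L_w = 46.8 / 27 = 1.733 kip/in (vertical).
Torsion M = P·e = 46.8 × 14 = 655.2 kip·in.
Critical point at (x, y) = (2.75, 6.75) from centroid. f_tx = M·y/J = 7.2 kip/in; f_ty = M·x/J = 2.933 kip/in.
Resultant f_max = √[f_tx² + (f_v + f_ty)²] = √[7.2² + (1.733 + 2.933)²] = 8.58 kip/in.
Capacity per unit length: φr_n = 0.75 × 0.6 × 80 × (0.707 × 0.375) = 9.544 kip/in.
8.58 ≤ 9.544 → adequate.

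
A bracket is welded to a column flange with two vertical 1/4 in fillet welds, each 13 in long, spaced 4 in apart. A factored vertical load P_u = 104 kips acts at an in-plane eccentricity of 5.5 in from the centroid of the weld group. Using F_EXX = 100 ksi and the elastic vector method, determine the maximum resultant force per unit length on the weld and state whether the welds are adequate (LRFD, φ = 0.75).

f_max ≈ 10.2 kip/in; NOT adequate

Total weld length L_w = 26 in. Treat welds as unit-width lines.
Polar moment about centroid: J = 2[d³/12 + d(b/2)²] = 2[13³/12 + 13×2²] = 470.2 in³.
Direct shear f_v = P/L_w = 104 / 26 = 4 kip/in (vertical).
Torsion M = P·e = 104 × 5.5 = 572 kip·in.
Critical point at (x, y) = (2, 6.5) from centroid. f_tx = M·y/J = 7.908 kip/in; f_ty = M·x/J = 2.433 kip/in.
Resultant f_max = √[f_tx² + (f_v + f_ty)²] = √[7.908² + (4 + 2.433)²] = 10.19 kip/in.
Capacity per unit length: φr_n = 0.75 × 0.6 × 100 × (0.707 × 0.25) = 7.954 kip/in.
10.19 > 7.954 → NOT adequate.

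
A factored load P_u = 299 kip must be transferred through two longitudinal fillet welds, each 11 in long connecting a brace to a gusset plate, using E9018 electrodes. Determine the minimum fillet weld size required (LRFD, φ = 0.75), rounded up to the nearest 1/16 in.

w = 1/2 in

E90XX → F_EXX = 90 ksi.
Total weld length L = 22 in.
Required throat t_e = P_u / (φ × 0.6 F_EXX × L) = 299 / (0.75 × 0.6 × 90 × 22) = 0.3356 in.
Required leg w = t_e / 0.707 = 0.4747 in → use 1/2 in.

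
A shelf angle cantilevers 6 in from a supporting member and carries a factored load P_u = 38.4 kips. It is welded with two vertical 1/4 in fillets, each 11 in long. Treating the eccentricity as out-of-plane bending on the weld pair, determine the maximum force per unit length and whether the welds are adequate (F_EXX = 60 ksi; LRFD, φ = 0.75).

f_max ≈ 5.97 kip/in; NOT adequate

L_w = 2 × 11 = 22 in; section modulus (unit throat) S = 2 × L²/6 = 40.33 in².
Direct shear f_v = P/L_w = 38.4/22 = 1.745 kip/in.
Moment M = P × e = 38.4 × 6 = 230.4 kip·in; bending f_b = M/S = 5.712 kip/in.
f_max = √(f_v² + f_b²) = √(1.745² + 5.712²) = 5.973 kip/in.
φr_n = 0.75 × 0.6 × 60 × (0.707 × 0.25) = 4.772 kip/in → NOT adequate.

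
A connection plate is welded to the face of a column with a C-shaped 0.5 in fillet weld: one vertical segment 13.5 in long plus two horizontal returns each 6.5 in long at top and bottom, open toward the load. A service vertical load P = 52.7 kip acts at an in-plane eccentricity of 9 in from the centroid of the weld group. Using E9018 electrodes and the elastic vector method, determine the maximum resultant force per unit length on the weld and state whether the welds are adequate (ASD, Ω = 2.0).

f_max ≈ 5.73 kip/in; adequate

E90XX → F_EXX = 90 ksi.
Total weld length L_w = 26.5 in. Treat welds as unit-width lines.
Centroid: x̄ = 2×6.5×3.25 / 26.5 = 1.594 in from the vertical weld.
Polar moment about centroid: J = I_x + I_y = [13.5³/12 + 2×6.5×6.75²] + [13.5×1.594² + 2(6.5³/12 + 6.5×1.656²)] = 913.1 in³.
Direct shear f_v = P/L_w = 52.7 / 26.5 = 1.989 kip/in (vertical).
Torsion M = P·e = 52.7 × 9 = 474.3 kip·in.
Critical point at (x, y) = (4.906, 6.75) from centroid. f_tx = M·y/J = 3.506 kip/in; f_ty = M·x/J = 2.548 kip/in.
Resultant f_max = √[f_tx² + (f_v + f_ty)²] = √[3.506² + (1.989 + 2.548)²] = 5.734 kip/in.
Capacity per unit length: r_n/Ω = (1/2.0) × 0.6 × 90 × (0.707 × 0.5) = 9.544 kip/in.
5.734 ≤ 9.544 → adequate.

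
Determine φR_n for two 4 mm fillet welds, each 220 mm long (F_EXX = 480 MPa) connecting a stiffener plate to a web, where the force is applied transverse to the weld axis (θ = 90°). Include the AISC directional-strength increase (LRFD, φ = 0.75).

φR_n ≈ 403 kN

t_e = 0.707 × 4 = 2.828 mm; A_we = 2.828 × 440 = 1244 mm².
Directional factor: 1.0 + 0.5 sin^1.5(90°) = 1.5.
F_nw = 0.6 × 480 × 1.5 = 432 MPa.
φR_n = 0.75 × 432 × 1244 × 10⁻³ = 403.2 kN.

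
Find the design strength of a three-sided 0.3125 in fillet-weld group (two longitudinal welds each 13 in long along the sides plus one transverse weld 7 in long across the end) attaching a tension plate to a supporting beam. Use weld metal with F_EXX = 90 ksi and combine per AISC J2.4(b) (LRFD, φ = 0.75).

φR_n ≈ 295 kips

t_e = 0.707 × 0.3125 = 0.2209 in.
R_nwl = 0.6 × 90 × 0.2209 × 26 = 310.2 kips (longitudinal, 2 welds).
R_nwt = 0.6 × 90 × 0.2209 × 7 = 83.51 kips (transverse, base value).
(i) R_nwl + R_nwt = 393.7 kips; (ii) 0.85 R_nwl + 1.5 R_nwt = 388.9 kips.
R_n = max = 393.7 kips [governs: (i)]; φR_n = 295.3 kips.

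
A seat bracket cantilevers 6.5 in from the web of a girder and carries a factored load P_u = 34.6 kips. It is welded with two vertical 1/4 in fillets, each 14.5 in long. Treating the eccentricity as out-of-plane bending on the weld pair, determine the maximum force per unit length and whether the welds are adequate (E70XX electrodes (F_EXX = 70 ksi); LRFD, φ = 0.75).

f_max ≈ 3.42 kip/in; adequate

L_w = 2 × 14.5 = 29 in; section modulus (unit throat) S = 2 × L²/6 = 70.08 in².
Direct shear f_v = P/L_w = 34.6/29 = 1.193 kip/in.
Moment M = P × e = 34.6 × 6.5 = 224.9 kip·in; bending f_b = M/S = 3.209 kip/in.
f_max = √(f_v² + f_b²) = √(1.193² + 3.209²) = 3.424 kip/in.
φr_n = 0.75 × 0.6 × 70 × (0.707 × 0.25) = 5.568 kip/in → adequate.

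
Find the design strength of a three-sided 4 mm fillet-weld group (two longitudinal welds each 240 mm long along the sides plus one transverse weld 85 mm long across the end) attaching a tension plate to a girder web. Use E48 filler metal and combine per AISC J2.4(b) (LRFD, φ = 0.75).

φR_n ≈ 345 kN

E48XX → F_EXX = 480 MPa.
t_e = 0.707 × 4 = 2.828 mm.
R_nwl = 0.6 × 480 × 2.828 × 480 × 10⁻³ = 390.9 kN (longitudinal, 2 welds).
R_nwt = 0.6 × 480 × 2.828 × 85 × 10⁻³ = 69.23 kN (transverse, base value).
(i) R_nwl + R_nwt = 460.2 kN; (ii) 0.85 R_nwl + 1.5 R_nwt = 436.1 kN.
R_n = max = 460.2 kN [governs: (i)]; φR_n = 345.1 kN.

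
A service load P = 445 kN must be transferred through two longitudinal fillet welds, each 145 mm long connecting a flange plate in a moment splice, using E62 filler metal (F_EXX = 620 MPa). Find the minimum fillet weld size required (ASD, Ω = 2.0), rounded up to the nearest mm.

Total weld length L = 290 mm.
Required throat t_e = P × Ω / (0.6 F_EXX × L) = 445 × 2.0 / (0.6 × 620 × 290 × 10⁻³) = 8.25 mm.
Required leg w = t_e / 0.707 = 11.67 mm → use 12 mm.

w = 12 mm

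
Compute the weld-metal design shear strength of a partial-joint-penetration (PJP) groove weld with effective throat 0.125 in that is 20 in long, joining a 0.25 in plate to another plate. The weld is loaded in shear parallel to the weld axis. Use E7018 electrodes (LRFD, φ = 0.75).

E70XX → F_EXX = 70 ksi.
Effective throat (given) t_e = 0.125 in.
A_we = 0.125 × 20 = 2.5 in².
F_nw = 0.6 F_EXX = 42 ksi.
φR_n = 0.75 × 42 × 2.5 = 78.75 kip.

φR_n ≈ 78.8 kip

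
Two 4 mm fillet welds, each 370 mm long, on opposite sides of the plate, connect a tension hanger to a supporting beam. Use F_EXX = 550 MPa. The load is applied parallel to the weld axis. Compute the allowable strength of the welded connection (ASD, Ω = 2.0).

R_n/Ω ≈ 345 kN

Effective throat t_e = 0.707 × 4 = 2.828 mm.
Total length L = 740 mm; A_we = 2.828 × 740 = 2093 mm².
F_nw = 0.6 F_EXX = 0.6 × 550 = 330 MPa.
R_n = 330 × 2093 × 10⁻³ = 690.6 kN; R_n/Ω = 690.6/2.0 = 345.3 kN.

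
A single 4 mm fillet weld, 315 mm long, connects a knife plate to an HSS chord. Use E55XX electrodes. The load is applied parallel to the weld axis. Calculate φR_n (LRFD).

φR_n ≈ 220 kN

E55XX → F_EXX = 550 MPa.
Effective throat t_e = 0.707 × 4 = 2.828 mm.
Total length L = 315 mm; A_we = 2.828 × 315 = 890.8 mm².
F_nw = 0.6 F_EXX = 0.6 × 550 = 330 MPa.
φR_n = 0.75 × 330 × 890.8 × 10⁻³ = 220.5 kN.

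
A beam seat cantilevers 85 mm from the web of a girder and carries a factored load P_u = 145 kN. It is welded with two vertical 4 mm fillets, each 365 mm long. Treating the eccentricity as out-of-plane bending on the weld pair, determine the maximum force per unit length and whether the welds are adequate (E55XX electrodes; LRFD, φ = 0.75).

E55XX → F_EXX = 550 MPa.
L_w = 2 × 365 = 730 mm; section modulus (unit throat) S = 2 × L²/6 = 44410 mm².
Direct shear f_v = P/L_w = 145×10³/730 = 198.6 N/mm.
Moment M = P × e = 145×10³ × 85 = 12325000 N·mm; bending f_b = M/S = 277.5 N/mm.
f_max = √(f_v² + f_b²) = √(198.6² + 277.5²) = 341.3 N/mm.
φr_n = 0.75 × 0.6 × 550 × (0.707 × 4) = 699.9 N/mm → adequate.

f_max ≈ 341 N/mm; adequate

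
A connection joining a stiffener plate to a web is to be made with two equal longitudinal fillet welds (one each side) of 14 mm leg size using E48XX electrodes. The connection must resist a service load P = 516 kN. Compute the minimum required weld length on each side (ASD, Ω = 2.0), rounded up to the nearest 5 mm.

L = 185 mm on each side

E48XX → F_EXX = 480 MPa.
Throat t_e = 0.707 × 14 = 9.898 mm.
r_n/Ω = (0.6 × 480 × 9.898) / 2.0 = 1425 N/mm = 1.425 kN/mm.
L_req = P / (r_n/Ω) = 516 / 1.425 = 362 mm total.
Per side: 362 / 2 = 181 mm.
Round up → use L = 185 mm on each side.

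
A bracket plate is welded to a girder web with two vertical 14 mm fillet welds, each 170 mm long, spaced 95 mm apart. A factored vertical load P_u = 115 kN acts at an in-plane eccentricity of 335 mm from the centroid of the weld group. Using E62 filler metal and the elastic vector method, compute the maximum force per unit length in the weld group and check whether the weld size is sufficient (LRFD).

f_max ≈ 2550 N/mm; adequate

E62XX → F_EXX = 620 MPa.
Total weld length L_w = 340 mm. Treat welds as unit-width lines.
Polar moment about centroid: J = 2[d³/12 + d(b/2)²] = 2[170³/12 + 170×47.5²] = 1586000 mm³.
Direct shear f_v = P/L_w = 115×10³ / 340 = 338.2 N/mm (vertical).
Torsion M = P·e = 115×10³ × 335 = 38525000 N·mm.
Critical point at (x, y) = (47.5, 85) from centroid. f_tx = M·y/J = 2065 N/mm; f_ty = M·x/J = 1154 N/mm.
Resultant f_max = √[f_tx² + (f_v + f_ty)²] = √[2065² + (338.2 + 1154)²] = 2547 N/mm.
Capacity per unit length: φr_n = 0.75 × 0.6 × 620 × (0.707 × 14) = 2762 N/mm.
2547 ≤ 2762 → adequate.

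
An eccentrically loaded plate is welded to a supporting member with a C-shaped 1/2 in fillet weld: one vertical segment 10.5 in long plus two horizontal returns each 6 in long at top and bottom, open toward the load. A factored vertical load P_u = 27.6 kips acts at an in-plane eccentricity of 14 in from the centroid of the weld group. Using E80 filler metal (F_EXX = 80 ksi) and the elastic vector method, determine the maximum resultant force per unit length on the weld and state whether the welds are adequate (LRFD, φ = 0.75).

Total weld length L_w = 22.5 in. Treat welds as unit-width lines.
Centroid: x̄ = 2×6×3 / 22.5 = 1.6 in from the vertical weld.
Polar moment about centroid: J = I_x + I_y = [10.5³/12 + 2×6×5.25²] + [10.5×1.6² + 2(6³/12 + 6×1.4²)] = 513.6 in³.
Direct shear f_v = P/L_w = 27.6 / 22.5 = 1.227 kip/in (vertical).
Torsion M = P·e = 27.6 × 14 = 386.4 kip·in.
Critical point at (x, y) = (4.4, 5.25) from centroid. f_tx = M·y/J = 3.95 kip/in; f_ty = M·x/J = 3.31 kip/in.
Resultant f_max = √[f_tx² + (f_v + f_ty)²] = √[3.95² + (1.227 + 3.31)²] = 6.015 kip/in.
Capacity per unit length: φr_n = 0.75 × 0.6 × 80 × (0.707 × 0.5) = 12.73 kip/in.
6.015 ≤ 12.73 → adequate.

f_max ≈ 6.02 kip/in; adequate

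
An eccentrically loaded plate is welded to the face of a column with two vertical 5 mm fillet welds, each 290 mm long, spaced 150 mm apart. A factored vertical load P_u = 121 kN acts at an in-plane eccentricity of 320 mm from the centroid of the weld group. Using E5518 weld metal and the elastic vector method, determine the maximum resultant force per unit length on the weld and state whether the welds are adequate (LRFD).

E55XX → F_EXX = 550 MPa.
Total weld length L_w = 580 mm. Treat welds as unit-width lines.
Polar moment about centroid: J = 2[d³/12 + d(b/2)²] = 2[290³/12 + 290×75²] = 7327000 mm³.
Direct shear f_v = P/L_w = 121×10³ / 580 = 208.6 N/mm (vertical).
Torsion M = P·e = 121×10³ × 320 = 38720000 N·mm.
Critical point at (x, y) = (75, 145) from centroid. f_tx = M·y/J = 766.2 N/mm; f_ty = M·x/J = 396.3 N/mm.
Resultant f_max = √[f_tx² + (f_v + f_ty)²] = √[766.2² + (208.6 + 396.3)²] = 976.2 N/mm.
Capacity per unit length: φr_n = 0.75 × 0.6 × 550 × (0.707 × 5) = 874.9 N/mm.
976.2 > 874.9 → NOT adequate.

f_max ≈ 976 N/mm; NOT adequate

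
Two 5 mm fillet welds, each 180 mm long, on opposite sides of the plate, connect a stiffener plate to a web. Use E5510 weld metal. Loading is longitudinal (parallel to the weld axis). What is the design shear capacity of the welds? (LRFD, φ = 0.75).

E55XX → F_EXX = 550 MPa.
Effective throat t_e = 0.707 × 5 = 3.535 mm.
Total length L = 360 mm; A_we = 3.535 × 360 = 1273 mm².
F_nw = 0.6 F_EXX = 0.6 × 550 = 330 MPa.
φR_n = 0.75 × 330 × 1273 × 10⁻³ = 315 kN.

φR_n ≈ 315 kN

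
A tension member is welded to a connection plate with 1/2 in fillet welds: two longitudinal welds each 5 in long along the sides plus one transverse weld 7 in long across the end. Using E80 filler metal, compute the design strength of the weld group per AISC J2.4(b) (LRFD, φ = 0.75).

φR_n ≈ 242 kips

E80XX → F_EXX = 80 ksi.
t_e = 0.707 × 0.5 = 0.3535 in.
R_nwl = 0.6 × 80 × 0.3535 × 10 = 169.7 kips (longitudinal, 2 welds).
R_nwt = 0.6 × 80 × 0.3535 × 7 = 118.8 kips (transverse, base value).
(i) R_nwl + R_nwt = 288.5 kips; (ii) 0.85 R_nwl + 1.5 R_nwt = 322.4 kips.
R_n = max = 322.4 kips [governs: (ii)]; φR_n = 241.8 kips.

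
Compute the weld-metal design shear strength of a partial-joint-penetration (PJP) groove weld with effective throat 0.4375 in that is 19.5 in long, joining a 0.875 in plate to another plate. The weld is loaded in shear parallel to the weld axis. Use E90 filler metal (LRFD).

E90XX → F_EXX = 90 ksi.
Effective throat (given) t_e = 0.4375 in.
A_we = 0.4375 × 19.5 = 8.531 in².
F_nw = 0.6 F_EXX = 54 ksi.
φR_n = 0.75 × 54 × 8.531 = 345.5 kips.

φR_n ≈ 346 kips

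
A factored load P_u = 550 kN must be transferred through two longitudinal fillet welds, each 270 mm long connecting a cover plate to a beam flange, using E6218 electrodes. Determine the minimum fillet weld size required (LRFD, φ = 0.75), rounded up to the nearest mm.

E62XX → F_EXX = 620 MPa.
Total weld length L = 540 mm.
Required throat t_e = P_u / (φ × 0.6 F_EXX × L) = 550 / (0.75 × 0.6 × 620 × 540 × 10⁻³) = 3.651 mm.
Required leg w = t_e / 0.707 = 5.164 mm → use 6 mm.

w = 6 mm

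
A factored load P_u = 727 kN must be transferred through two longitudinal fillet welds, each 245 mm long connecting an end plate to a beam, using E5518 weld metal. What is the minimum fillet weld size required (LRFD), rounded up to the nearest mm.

E55XX → F_EXX = 550 MPa.
Total weld length L = 490 mm.
Required throat t_e = P_u / (φ × 0.6 F_EXX × L) = 727 / (0.75 × 0.6 × 550 × 490 × 10⁻³) = 5.995 mm.
Required leg w = t_e / 0.707 = 8.479 mm → use 9 mm.

w = 9 mm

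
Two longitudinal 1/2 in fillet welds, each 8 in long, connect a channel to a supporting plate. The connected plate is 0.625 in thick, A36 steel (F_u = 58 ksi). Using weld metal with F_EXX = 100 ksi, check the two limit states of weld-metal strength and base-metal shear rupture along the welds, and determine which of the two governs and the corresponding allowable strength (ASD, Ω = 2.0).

R_n/Ω ≈ 170 kip (weld metal governs)

t_e = 0.707 × 0.5 = 0.3535 in; L = 16 in.
Weld metal: R_n/Ω = (1/2.0) × 0.6 × 100 × 0.3535 × 16 = 169.7 kip.
Base metal (shear rupture): R_n/Ω = (1/2.0) × 0.6 × 58 × 0.625 × 16 = 174 kip.
Governing: weld metal.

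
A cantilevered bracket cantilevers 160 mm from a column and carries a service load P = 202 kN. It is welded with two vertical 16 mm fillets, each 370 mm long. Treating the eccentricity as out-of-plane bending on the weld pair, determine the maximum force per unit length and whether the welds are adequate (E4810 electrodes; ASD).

f_max ≈ 759 N/mm; adequate

E48XX → F_EXX = 480 MPa.
L_w = 2 × 370 = 740 mm; section modulus (unit throat) S = 2 × L²/6 = 45630 mm².
Direct shear f_v = P/L_w = 202×10³/740 = 273 N/mm.
Moment M = P × e = 202×10³ × 160 = 32320000 N·mm; bending f_b = M/S = 708.3 N/mm.
f_max = √(f_v² + f_b²) = √(273² + 708.3²) = 759 N/mm.
r_n/Ω = (1/2.0) × 0.6 × 480 × (0.707 × 16) = 1629 N/mm → adequate.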